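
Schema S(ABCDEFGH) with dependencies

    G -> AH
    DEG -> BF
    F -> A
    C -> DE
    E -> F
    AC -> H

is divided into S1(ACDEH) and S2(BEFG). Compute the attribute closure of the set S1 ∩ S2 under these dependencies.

S1 ∩ S2 = {E}.
E → F applies, adding F
F → A applies, adding A
Closure: {AEF}.

AEF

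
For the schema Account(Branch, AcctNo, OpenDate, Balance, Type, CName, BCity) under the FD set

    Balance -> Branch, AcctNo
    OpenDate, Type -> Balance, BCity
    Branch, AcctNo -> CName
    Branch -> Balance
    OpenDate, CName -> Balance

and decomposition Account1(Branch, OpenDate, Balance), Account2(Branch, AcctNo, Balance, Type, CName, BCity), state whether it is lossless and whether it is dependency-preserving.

lossy and not dependency-preserving

Lossless test: (Branch, Balance)⁺ = {Branch, AcctNo, Balance, CName}, which is a superkey of neither fragment — lossy.
Dependency preservation: the restricted closure of {OpenDate, Type} across the fragments never reaches {Balance, BCity}, so OpenDate, Type → Balance, BCity cannot be enforced without a join — not preserved.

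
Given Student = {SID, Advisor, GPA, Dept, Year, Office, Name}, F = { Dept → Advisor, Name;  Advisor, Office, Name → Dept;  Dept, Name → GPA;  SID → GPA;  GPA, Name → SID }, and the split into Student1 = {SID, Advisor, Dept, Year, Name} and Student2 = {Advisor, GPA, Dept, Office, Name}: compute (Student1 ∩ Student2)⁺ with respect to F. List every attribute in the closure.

Student1 ∩ Student2 = {Advisor, Dept, Name}.
Dept, Name → GPA applies, adding GPA
GPA, Name → SID applies, adding SID
Closure: {SID, Advisor, GPA, Dept, Name}.

SID, Advisor, GPA, Dept, Name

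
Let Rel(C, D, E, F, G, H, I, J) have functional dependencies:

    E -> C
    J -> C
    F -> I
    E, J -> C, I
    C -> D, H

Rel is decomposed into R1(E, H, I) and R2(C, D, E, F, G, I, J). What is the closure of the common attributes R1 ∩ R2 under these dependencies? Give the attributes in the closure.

R1 ∩ R2 = {E, I}.
E → C applies, adding C
C → D, H applies, adding D, H
Closure: {C, D, E, H, I}.

C, D, E, H, I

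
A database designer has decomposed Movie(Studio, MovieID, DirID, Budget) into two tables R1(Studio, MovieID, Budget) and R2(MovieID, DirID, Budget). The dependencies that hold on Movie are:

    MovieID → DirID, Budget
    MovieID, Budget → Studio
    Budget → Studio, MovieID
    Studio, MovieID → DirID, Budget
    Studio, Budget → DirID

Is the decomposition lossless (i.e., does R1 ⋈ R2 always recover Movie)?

Yes

Common attributes: R1 ∩ R2 = {MovieID, Budget}.
Closure of {MovieID, Budget}: MovieID → DirID, Budget applies, adding DirID; MovieID, Budget → Studio applies, adding Studio. So (MovieID, Budget)⁺ = {Studio, MovieID, DirID, Budget}.
This closure contains every attribute of R1, so R1 ∩ R2 → R1. The join is lossless.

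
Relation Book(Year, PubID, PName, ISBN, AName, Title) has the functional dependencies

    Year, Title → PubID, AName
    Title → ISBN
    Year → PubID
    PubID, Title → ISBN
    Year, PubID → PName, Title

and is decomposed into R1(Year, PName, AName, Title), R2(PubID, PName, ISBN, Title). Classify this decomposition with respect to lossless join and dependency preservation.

lossy and not dependency-preserving

Lossless test: (PName, Title)⁺ = {PName, ISBN, Title}, which is a superkey of neither fragment — lossy.
Dependency preservation: the restricted closure of {Year, Title} across the fragments never reaches {PubID, AName}, so Year, Title → PubID, AName cannot be enforced without a join — not preserved.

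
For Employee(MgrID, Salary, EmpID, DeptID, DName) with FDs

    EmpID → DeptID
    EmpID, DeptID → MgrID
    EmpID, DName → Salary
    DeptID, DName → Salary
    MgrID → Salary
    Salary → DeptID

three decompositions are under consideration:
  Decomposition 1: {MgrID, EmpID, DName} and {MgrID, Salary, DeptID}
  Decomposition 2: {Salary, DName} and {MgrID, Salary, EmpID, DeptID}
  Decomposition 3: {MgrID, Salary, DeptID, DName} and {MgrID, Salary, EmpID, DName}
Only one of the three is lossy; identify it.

Decomposition 2

Decomposition 1: common = {MgrID}, closure = {MgrID, Salary, DeptID} → lossless.
Decomposition 2: common = {Salary}, closure = {Salary, DeptID} → lossy.
Decomposition 3: common = {MgrID, Salary, DName}, closure = {MgrID, Salary, DeptID, DName} → lossless.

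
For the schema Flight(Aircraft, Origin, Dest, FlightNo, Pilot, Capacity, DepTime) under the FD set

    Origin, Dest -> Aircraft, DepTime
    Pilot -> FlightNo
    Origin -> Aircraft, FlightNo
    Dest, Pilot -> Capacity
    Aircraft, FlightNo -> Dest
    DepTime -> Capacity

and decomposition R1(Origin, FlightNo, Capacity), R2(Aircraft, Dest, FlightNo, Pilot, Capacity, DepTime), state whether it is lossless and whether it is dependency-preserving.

Lossless test: (FlightNo, Capacity)⁺ = {FlightNo, Capacity}, which is a superkey of neither fragment — lossy.
Dependency preservation: the restricted closure of {Origin, Dest} across the fragments never reaches {Aircraft, DepTime}, so Origin, Dest → Aircraft, DepTime cannot be enforced without a join — not preserved.

lossy and not dependency-preserving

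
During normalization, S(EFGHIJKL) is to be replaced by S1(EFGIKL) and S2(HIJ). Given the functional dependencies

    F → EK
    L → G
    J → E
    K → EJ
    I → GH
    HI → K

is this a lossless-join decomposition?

Common attributes: S1 ∩ S2 = {I}.
Closure of {I}: I → GH applies, adding GH; HI → K applies, adding K; K → EJ applies, adding EJ. So (I)⁺ = {EGHIJK}.
This closure contains every attribute of S2, so S1 ∩ S2 → S2. The join is lossless.

Yes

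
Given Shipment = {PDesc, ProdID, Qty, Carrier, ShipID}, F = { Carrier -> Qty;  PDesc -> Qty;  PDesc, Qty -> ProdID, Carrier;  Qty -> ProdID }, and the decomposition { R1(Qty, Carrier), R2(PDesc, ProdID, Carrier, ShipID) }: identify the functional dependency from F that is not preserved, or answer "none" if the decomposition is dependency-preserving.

Qty -> ProdID

Check Qty → ProdID: no single fragment contains all of {ProdID, Qty}, and the restricted closure of {Qty} across the fragments never reaches {ProdID}.
Carrier → Qty is preserved.
PDesc → Qty is preserved.
PDesc, Qty → ProdID, Carrier is preserved.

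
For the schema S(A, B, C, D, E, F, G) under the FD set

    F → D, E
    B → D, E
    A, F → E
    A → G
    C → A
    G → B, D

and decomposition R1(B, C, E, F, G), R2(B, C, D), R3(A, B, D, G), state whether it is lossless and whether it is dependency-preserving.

Lossless test (chase): Rows 1 and 2 agree on B; apply B→D, E and equate their D, E entries. Rows 1 and 3 agree on B; apply B→D, E and equate their D, E entries. Rows 1 and 2 agree on C; apply C→A and equate their A entries. Rows 1 and 2 agree on A; apply A→G and equate their G entries. No row becomes fully distinguished — the join is lossy.
Dependency preservation: the restricted closure of {F} across the fragments never reaches {D, E}, so F → D, E cannot be enforced without a join — not preserved.

lossy and not dependency-preserving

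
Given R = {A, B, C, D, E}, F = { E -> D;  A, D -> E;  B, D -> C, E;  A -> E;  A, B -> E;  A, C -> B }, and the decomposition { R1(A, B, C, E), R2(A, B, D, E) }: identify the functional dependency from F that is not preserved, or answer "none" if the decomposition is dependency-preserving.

E → D lies within R2.
A, D → E lies within R2.
B, D → C, E: restricted closure across fragments reaches C, E.
A → E lies within R1.
A, B → E lies within R1.
A, C → B lies within R1.
Every dependency is enforceable on the fragments, so the decomposition is dependency-preserving.

none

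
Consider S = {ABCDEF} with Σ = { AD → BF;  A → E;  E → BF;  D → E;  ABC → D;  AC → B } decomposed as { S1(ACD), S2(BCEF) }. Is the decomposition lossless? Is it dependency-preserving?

lossy and not dependency-preserving

Lossless test: (C)⁺ = {C}, which is a superkey of neither fragment — lossy.
Dependency preservation: the restricted closure of {AD} across the fragments never reaches {BF}, so AD → BF cannot be enforced without a join — not preserved.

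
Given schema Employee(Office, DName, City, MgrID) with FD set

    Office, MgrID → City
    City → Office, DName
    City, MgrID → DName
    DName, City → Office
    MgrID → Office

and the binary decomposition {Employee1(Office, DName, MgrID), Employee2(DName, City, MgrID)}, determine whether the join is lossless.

Common attributes: Employee1 ∩ Employee2 = {DName, MgrID}.
Closure of {DName, MgrID}: MgrID → Office applies, adding Office; Office, MgrID → City applies, adding City. So (DName, MgrID)⁺ = {Office, DName, City, MgrID}.
This closure contains every attribute of Employee1, so Employee1 ∩ Employee2 → Employee1. The join is lossless.

Yes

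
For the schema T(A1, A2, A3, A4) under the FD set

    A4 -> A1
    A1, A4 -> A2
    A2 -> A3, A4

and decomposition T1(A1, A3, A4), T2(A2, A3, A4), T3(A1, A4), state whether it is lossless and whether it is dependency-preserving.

lossless and dependency-preserving

Lossless test (chase): Rows 1 and 2 agree on A4; apply A4→A1 and equate their A1 entries. Rows 1 and 2 agree on A1, A4; apply A1, A4→A2 and equate their A2 entries. Rows 1 and 3 agree on A1, A4; apply A1, A4→A2 and equate their A2 entries. Rows 1 and 3 agree on A2; apply A2→A3, A4 and equate their A3, A4 entries. Row 1 is now all distinguished symbols — the join is lossless.
Dependency preservation: A1, A4 → A2 is not contained in any single fragment, but the restricted closure of its left-hand side across the fragments still reaches the right-hand side; the remaining FDs each lie inside some fragment. All dependencies are preserved.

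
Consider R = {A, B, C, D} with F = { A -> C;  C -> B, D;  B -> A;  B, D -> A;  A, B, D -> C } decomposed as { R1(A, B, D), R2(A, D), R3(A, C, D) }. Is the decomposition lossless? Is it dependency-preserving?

lossless and dependency-preserving

Lossless test (chase): Rows 1 and 2 agree on A; apply A→C and equate their C entries. Rows 1 and 3 agree on A; apply A→C and equate their C entries. Rows 1 and 2 agree on C; apply C→B, D and equate their B, D entries. Rows 1 and 3 agree on C; apply C→B, D and equate their B, D entries. Row 1 is now all distinguished symbols — the join is lossless.
Dependency preservation: C → B, D; A, B, D → C are not contained in any single fragment, but the restricted closure of each left-hand side across the fragments still reaches the right-hand side; the remaining FDs each lie inside some fragment. All dependencies are preserved.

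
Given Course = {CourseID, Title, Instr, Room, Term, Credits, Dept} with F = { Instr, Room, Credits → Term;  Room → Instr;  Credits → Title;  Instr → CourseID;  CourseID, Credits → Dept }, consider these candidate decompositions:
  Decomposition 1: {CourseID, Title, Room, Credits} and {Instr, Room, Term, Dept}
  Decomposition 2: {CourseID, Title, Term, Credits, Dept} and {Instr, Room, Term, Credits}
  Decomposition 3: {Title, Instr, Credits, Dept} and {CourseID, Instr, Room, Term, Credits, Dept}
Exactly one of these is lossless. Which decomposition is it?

Decomposition 1: common = {Room}, closure = {CourseID, Instr, Room} → lossy.
Decomposition 2: common = {Term, Credits}, closure = {Title, Term, Credits} → lossy.
Decomposition 3: common = {Instr, Credits, Dept}, closure = {CourseID, Title, Instr, Credits, Dept} → lossless.

Decomposition 3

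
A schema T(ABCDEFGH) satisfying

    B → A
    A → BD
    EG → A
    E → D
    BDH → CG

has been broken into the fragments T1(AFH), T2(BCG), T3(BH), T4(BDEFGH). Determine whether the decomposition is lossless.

No

Chase test. Columns are ABCDEFGH; row i has aⱼ where attribute j ∈ Ti, else bᵢⱼ.
Initial tableau (one row per fragment):
  row 1: a1 b12 b13 b14 b15 a6 b17 a8
  row 2: b21 a2 a3 b24 b25 b26 a7 b28
  row 3: b31 a2 b33 b34 b35 b36 b37 a8
  row 4: b41 a2 b43 a4 a5 a6 a7 a8
Rows 2 and 3 agree on B; apply B→A and equate their A entries.
Rows 2 and 4 agree on B; apply B→A and equate their A entries.
Rows 2 and 3 agree on A; apply A→BD and equate their BD entries.
Rows 2 and 4 agree on A; apply A→BD and equate their BD entries.
Rows 3 and 4 agree on BDH; apply BDH→CG and equate their CG entries.
No row becomes fully distinguished — the join is lossy.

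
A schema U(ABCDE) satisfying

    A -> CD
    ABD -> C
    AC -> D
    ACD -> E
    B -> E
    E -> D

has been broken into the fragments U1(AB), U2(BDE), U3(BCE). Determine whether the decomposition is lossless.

Chase test. Columns are ABCDE; row i has aⱼ where attribute j ∈ Ui, else bᵢⱼ.
Initial tableau (one row per fragment):
  row 1: a1 a2 b13 b14 b15
  row 2: b21 a2 b23 a4 a5
  row 3: b31 a2 a3 b34 a5
Rows 1 and 2 agree on B; apply B→E and equate their E entries.
Rows 1 and 2 agree on E; apply E→D and equate their D entries.
Rows 1 and 3 agree on E; apply E→D and equate their D entries.
No row becomes fully distinguished — the join is lossy.

No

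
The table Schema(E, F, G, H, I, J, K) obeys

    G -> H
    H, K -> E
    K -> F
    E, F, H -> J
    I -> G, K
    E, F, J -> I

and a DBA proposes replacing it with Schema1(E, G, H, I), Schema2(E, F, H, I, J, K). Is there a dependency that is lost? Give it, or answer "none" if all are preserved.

none

G → H lies within Schema1.
H, K → E lies within Schema2.
K → F lies within Schema2.
E, F, H → J lies within Schema2.
I → G, K: restricted closure across fragments reaches G, K.
E, F, J → I lies within Schema2.
Every dependency is enforceable on the fragments, so the decomposition is dependency-preserving.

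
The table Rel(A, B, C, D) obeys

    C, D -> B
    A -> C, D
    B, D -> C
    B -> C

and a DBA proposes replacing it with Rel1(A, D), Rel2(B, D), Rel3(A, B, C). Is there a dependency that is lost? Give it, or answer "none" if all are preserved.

C, D -> B

Check C, D → B: no single fragment contains all of {B, C, D}, and the restricted closure of {C, D} across the fragments never reaches {B}.
A → C, D is preserved.
B, D → C is preserved.
B → C is preserved.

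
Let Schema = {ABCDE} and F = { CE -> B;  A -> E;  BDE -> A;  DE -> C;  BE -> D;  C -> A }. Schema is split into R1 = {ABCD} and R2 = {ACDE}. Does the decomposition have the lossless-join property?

Yes

Common attributes: R1 ∩ R2 = {ACD}.
Closure of {ACD}: A → E applies, adding E; CE → B applies, adding B. So (ACD)⁺ = {ABCDE}.
This closure contains every attribute of R1, so R1 ∩ R2 → R1. The join is lossless.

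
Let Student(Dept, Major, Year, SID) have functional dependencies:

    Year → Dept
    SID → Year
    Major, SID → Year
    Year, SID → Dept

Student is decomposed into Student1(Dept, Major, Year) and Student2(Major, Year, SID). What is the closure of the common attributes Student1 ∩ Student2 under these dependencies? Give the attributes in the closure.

Dept, Major, Year

Student1 ∩ Student2 = {Major, Year}.
Year → Dept applies, adding Dept
Closure: {Dept, Major, Year}.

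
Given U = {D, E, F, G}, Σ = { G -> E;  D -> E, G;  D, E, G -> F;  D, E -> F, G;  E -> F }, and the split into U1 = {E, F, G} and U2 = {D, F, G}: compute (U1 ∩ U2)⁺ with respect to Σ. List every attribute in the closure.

E, F, G

U1 ∩ U2 = {F, G}.
G → E applies, adding E
Closure: {E, F, G}.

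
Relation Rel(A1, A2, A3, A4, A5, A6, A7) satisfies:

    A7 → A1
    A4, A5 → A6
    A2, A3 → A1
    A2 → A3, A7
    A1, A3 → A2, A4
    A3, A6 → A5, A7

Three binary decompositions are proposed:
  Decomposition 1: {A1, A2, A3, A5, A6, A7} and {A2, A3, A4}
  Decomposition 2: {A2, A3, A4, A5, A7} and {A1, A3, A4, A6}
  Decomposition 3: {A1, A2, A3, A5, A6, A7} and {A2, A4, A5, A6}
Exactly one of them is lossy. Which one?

Decomposition 1: common = {A2, A3}, closure = {A1, A2, A3, A4, A7} → lossless.
Decomposition 2: common = {A3, A4}, closure = {A3, A4} → lossy.
Decomposition 3: common = {A2, A5, A6}, closure = {A1, A2, A3, A4, A5, A6, A7} → lossless.

Decomposition 2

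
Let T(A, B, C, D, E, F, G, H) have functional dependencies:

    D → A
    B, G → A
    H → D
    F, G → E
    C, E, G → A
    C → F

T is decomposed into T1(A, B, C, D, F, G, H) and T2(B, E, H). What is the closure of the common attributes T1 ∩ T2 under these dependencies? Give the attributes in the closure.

T1 ∩ T2 = {B, H}.
H → D applies, adding D
D → A applies, adding A
Closure: {A, B, D, H}.

A, B, D, H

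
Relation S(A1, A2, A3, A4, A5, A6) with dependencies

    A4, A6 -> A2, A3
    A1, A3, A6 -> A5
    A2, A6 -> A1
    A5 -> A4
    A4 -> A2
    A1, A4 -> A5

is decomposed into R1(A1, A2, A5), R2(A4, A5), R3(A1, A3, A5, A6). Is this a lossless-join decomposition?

Yes

Chase test. Columns are A1, A2, A3, A4, A5, A6; row i has aⱼ where attribute j ∈ Ri, else bᵢⱼ.
Initial tableau (one row per fragment):
  row 1: a1 a2 b13 b14 a5 b16
  row 2: b21 b22 b23 a4 a5 b26
  row 3: a1 b32 a3 b34 a5 a6
Rows 1 and 2 agree on A5; apply A5→A4 and equate their A4 entries.
Rows 1 and 3 agree on A5; apply A5→A4 and equate their A4 entries.
Rows 1 and 2 agree on A4; apply A4→A2 and equate their A2 entries.
Rows 1 and 3 agree on A4; apply A4→A2 and equate their A2 entries.
Row 3 is now all distinguished symbols — the join is lossless.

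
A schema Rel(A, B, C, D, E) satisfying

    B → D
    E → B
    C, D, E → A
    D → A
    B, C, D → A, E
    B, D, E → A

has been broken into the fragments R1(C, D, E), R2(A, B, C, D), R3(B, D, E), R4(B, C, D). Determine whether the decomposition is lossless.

Chase test. Columns are A, B, C, D, E; row i has aⱼ where attribute j ∈ Ri, else bᵢⱼ.
Initial tableau (one row per fragment):
  row 1: b11 b12 a3 a4 a5
  row 2: a1 a2 a3 a4 b25
  row 3: b31 a2 b33 a4 a5
  row 4: b41 a2 a3 a4 b45
Rows 1 and 3 agree on E; apply E→B and equate their B entries.
Rows 1 and 2 agree on D; apply D→A and equate their A entries.
Rows 1 and 3 agree on D; apply D→A and equate their A entries.
Rows 1 and 4 agree on D; apply D→A and equate their A entries.
Rows 1 and 2 agree on B, C, D; apply B, C, D→A, E and equate their A, E entries.
Rows 1 and 4 agree on B, C, D; apply B, C, D→A, E and equate their A, E entries.
Row 1 is now all distinguished symbols — the join is lossless.

Yes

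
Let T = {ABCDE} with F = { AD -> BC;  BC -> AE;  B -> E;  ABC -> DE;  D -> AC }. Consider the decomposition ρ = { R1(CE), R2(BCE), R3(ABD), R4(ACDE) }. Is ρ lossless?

Yes

Chase test. Columns are ABCDE; row i has aⱼ where attribute j ∈ Ri, else bᵢⱼ.
Initial tableau (one row per fragment):
  row 1: b11 b12 a3 b14 a5
  row 2: b21 a2 a3 b24 a5
  row 3: a1 a2 b33 a4 b35
  row 4: a1 b42 a3 a4 a5
Rows 3 and 4 agree on AD; apply AD→BC and equate their BC entries.
Rows 2 and 3 agree on BC; apply BC→AE and equate their AE entries.
Rows 2 and 3 agree on ABC; apply ABC→DE and equate their DE entries.
Row 2 is now all distinguished symbols — the join is lossless.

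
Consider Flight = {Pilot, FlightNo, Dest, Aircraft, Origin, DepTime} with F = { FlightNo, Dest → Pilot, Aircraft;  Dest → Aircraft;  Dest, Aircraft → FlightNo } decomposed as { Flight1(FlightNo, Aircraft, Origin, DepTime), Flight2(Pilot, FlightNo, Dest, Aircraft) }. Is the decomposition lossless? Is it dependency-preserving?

lossy but dependency-preserving

Lossless test: (FlightNo, Aircraft)⁺ = {FlightNo, Aircraft}, which is a superkey of neither fragment — lossy.
Dependency preservation: every FD's attributes lie within a single fragment, so each can be enforced locally — preserved.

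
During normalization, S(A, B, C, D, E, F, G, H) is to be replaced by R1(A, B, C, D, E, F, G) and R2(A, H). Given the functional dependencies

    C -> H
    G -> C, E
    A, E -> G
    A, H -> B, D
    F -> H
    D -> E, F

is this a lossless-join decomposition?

Common attributes: R1 ∩ R2 = {A}.
No dependency enlarges {A}, so (A)⁺ = {A}.
The closure contains neither all of R1 = {A, B, C, D, E, F, G} nor all of R2 = {A, H}, so the common attributes are not a superkey of either fragment. The join is lossy.

No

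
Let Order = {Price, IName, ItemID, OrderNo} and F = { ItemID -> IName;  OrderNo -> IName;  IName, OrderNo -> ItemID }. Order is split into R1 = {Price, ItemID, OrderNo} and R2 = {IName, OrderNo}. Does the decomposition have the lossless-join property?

Common attributes: R1 ∩ R2 = {OrderNo}.
Closure of {OrderNo}: OrderNo → IName applies, adding IName; IName, OrderNo → ItemID applies, adding ItemID. So (OrderNo)⁺ = {IName, ItemID, OrderNo}.
This closure contains every attribute of R2, so R1 ∩ R2 → R2. The join is lossless.

Yes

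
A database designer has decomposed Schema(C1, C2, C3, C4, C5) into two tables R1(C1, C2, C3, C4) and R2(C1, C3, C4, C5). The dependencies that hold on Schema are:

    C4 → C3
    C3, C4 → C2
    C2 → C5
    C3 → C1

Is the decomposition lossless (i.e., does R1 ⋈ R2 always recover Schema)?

Common attributes: R1 ∩ R2 = {C1, C3, C4}.
Closure of {C1, C3, C4}: C3, C4 → C2 applies, adding C2; C2 → C5 applies, adding C5. So (C1, C3, C4)⁺ = {C1, C2, C3, C4, C5}.
This closure contains every attribute of R1, so R1 ∩ R2 → R1. The join is lossless.

Yes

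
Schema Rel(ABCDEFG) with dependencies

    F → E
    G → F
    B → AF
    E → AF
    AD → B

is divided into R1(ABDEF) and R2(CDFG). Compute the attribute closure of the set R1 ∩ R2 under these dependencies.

R1 ∩ R2 = {DF}.
F → E applies, adding E
E → AF applies, adding A
AD → B applies, adding B
Closure: {ABDEF}.

ABDEF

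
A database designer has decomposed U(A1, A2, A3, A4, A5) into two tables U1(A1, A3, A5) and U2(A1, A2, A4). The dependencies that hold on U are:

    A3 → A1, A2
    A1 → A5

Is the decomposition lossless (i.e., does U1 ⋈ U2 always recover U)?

No

Common attributes: U1 ∩ U2 = {A1}.
Closure of {A1}: A1 → A5 applies, adding A5. So (A1)⁺ = {A1, A5}.
The closure contains neither all of U1 = {A1, A3, A5} nor all of U2 = {A1, A2, A4}, so the common attributes are not a superkey of either fragment. The join is lossy.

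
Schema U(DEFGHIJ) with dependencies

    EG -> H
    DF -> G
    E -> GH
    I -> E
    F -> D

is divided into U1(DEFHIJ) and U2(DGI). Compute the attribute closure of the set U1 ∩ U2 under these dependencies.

U1 ∩ U2 = {DI}.
I → E applies, adding E
E → GH applies, adding GH
Closure: {DEGHI}.

DEGHI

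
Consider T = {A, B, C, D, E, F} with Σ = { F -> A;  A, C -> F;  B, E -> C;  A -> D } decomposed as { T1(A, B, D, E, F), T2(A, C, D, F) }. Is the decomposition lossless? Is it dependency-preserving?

lossy and not dependency-preserving

Lossless test: (A, D, F)⁺ = {A, D, F}, which is a superkey of neither fragment — lossy.
Dependency preservation: the restricted closure of {B, E} across the fragments never reaches {C}, so B, E → C cannot be enforced without a join — not preserved.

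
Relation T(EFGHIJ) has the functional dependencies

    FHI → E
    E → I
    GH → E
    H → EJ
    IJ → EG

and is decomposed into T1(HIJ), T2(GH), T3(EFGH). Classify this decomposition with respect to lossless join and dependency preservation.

Lossless test (chase): Rows 2 and 3 agree on GH; apply GH→E and equate their E entries. Rows 1 and 2 agree on H; apply H→EJ and equate their EJ entries. Rows 1 and 3 agree on H; apply H→EJ and equate their EJ entries. Rows 1 and 2 agree on E; apply E→I and equate their I entries. Rows 1 and 3 agree on E; apply E→I and equate their I entries. Rows 1 and 2 agree on IJ; apply IJ→EG and equate their EG entries. Row 3 is now all distinguished symbols — the join is lossless.
Dependency preservation: the restricted closure of {E} across the fragments never reaches {I}, so E → I cannot be enforced without a join — not preserved.

lossless but not dependency-preserving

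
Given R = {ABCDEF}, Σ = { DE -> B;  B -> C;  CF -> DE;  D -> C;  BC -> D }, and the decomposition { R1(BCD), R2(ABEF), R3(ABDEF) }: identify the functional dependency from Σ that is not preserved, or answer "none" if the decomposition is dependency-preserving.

CF -> DE

Check CF → DE: no single fragment contains all of {CDEF}, and the restricted closure of {CF} across the fragments never reaches {DE}.
DE → B is preserved.
B → C is preserved.
D → C is preserved.
BC → D is preserved.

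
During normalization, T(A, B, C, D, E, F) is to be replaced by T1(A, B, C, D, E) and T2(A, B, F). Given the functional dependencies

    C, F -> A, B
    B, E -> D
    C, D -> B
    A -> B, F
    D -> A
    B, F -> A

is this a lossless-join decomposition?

Yes

Common attributes: T1 ∩ T2 = {A, B}.
Closure of {A, B}: A → B, F applies, adding F. So (A, B)⁺ = {A, B, F}.
This closure contains every attribute of T2, so T1 ∩ T2 → T2. The join is lossless.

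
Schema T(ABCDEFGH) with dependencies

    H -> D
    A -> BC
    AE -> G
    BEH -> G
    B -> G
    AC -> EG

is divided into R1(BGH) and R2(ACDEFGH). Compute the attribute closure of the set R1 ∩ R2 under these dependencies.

R1 ∩ R2 = {GH}.
H → D applies, adding D
Closure: {DGH}.

DGH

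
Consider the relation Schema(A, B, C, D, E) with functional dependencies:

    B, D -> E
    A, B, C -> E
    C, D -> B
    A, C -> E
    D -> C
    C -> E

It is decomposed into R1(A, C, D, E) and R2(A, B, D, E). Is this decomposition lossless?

Common attributes: R1 ∩ R2 = {A, D, E}.
Closure of {A, D, E}: D → C applies, adding C; C, D → B applies, adding B. So (A, D, E)⁺ = {A, B, C, D, E}.
This closure contains every attribute of R1, so R1 ∩ R2 → R1. The join is lossless.

Yes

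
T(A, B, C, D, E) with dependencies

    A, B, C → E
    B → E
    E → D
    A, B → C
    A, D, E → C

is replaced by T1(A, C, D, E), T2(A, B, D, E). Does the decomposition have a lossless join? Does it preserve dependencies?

Lossless test: (A, D, E)⁺ = {A, C, D, E}, which contains all of one fragment — lossless.
Dependency preservation: A, B, C → E; A, B → C are not contained in any single fragment, but the restricted closure of each left-hand side across the fragments still reaches the right-hand side; the remaining FDs each lie inside some fragment. All dependencies are preserved.

lossless and dependency-preserving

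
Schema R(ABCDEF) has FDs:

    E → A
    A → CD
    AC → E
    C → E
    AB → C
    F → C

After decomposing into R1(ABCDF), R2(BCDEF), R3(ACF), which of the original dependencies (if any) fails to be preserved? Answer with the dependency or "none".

E → A: restricted closure across fragments reaches A.
A → CD lies within R1.
AC → E: restricted closure across fragments reaches E.
C → E lies within R2.
AB → C lies within R1.
F → C lies within R1.
Every dependency is enforceable on the fragments, so the decomposition is dependency-preserving.

none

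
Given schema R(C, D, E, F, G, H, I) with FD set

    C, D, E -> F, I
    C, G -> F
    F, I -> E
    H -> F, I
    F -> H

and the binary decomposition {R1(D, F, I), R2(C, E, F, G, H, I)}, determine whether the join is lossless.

Common attributes: R1 ∩ R2 = {F, I}.
Closure of {F, I}: F, I → E applies, adding E; F → H applies, adding H. So (F, I)⁺ = {E, F, H, I}.
The closure contains neither all of R1 = {D, F, I} nor all of R2 = {C, E, F, G, H, I}, so the common attributes are not a superkey of either fragment. The join is lossy.

No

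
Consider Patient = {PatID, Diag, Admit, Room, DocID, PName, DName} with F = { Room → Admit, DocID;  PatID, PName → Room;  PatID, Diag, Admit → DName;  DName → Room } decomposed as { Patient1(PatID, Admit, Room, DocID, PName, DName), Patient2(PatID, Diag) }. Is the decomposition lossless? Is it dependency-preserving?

lossy and not dependency-preserving

Lossless test: (PatID)⁺ = {PatID}, which is a superkey of neither fragment — lossy.
Dependency preservation: the restricted closure of {PatID, Diag, Admit} across the fragments never reaches {DName}, so PatID, Diag, Admit → DName cannot be enforced without a join — not preserved.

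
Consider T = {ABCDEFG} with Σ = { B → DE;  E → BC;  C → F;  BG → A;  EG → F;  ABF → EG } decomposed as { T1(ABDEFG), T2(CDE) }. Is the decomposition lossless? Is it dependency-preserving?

lossless but not dependency-preserving

Lossless test: (DE)⁺ = {BCDEF}, which contains all of one fragment — lossless.
Dependency preservation: the restricted closure of {C} across the fragments never reaches {F}, so C → F cannot be enforced without a join — not preserved.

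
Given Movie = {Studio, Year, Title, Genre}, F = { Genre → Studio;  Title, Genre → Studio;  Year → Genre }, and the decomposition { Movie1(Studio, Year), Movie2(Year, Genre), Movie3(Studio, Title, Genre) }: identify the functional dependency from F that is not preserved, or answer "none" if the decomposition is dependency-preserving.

Genre → Studio lies within Movie3.
Title, Genre → Studio lies within Movie3.
Year → Genre lies within Movie2.
Every dependency is enforceable on the fragments, so the decomposition is dependency-preserving.

none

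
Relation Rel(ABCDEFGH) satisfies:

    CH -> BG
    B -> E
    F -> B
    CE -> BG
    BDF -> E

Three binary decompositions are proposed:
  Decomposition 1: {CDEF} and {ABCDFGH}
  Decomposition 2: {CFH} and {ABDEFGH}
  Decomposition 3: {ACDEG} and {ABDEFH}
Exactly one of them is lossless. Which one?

Decomposition 1

Decomposition 1: common = {CDF}, closure = {BCDEFG} → lossless.
Decomposition 2: common = {FH}, closure = {BEFH} → lossy.
Decomposition 3: common = {ADE}, closure = {ADE} → lossy.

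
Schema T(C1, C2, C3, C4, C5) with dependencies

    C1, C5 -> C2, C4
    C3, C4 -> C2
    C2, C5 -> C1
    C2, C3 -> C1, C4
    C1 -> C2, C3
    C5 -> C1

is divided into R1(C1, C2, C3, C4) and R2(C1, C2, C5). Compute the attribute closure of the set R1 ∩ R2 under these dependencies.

C1, C2, C3, C4

R1 ∩ R2 = {C1, C2}.
C1 → C2, C3 applies, adding C3
C2, C3 → C1, C4 applies, adding C4
Closure: {C1, C2, C3, C4}.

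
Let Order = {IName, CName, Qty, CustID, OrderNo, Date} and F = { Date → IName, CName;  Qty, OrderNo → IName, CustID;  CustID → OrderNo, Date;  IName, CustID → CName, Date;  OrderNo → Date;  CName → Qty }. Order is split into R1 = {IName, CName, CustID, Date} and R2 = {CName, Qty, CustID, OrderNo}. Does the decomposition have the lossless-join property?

Yes

Common attributes: R1 ∩ R2 = {CName, CustID}.
Closure of {CName, CustID}: CustID → OrderNo, Date applies, adding OrderNo, Date; CName → Qty applies, adding Qty; Date → IName, CName applies, adding IName. So (CName, CustID)⁺ = {IName, CName, Qty, CustID, OrderNo, Date}.
This closure contains every attribute of R1, so R1 ∩ R2 → R1. The join is lossless.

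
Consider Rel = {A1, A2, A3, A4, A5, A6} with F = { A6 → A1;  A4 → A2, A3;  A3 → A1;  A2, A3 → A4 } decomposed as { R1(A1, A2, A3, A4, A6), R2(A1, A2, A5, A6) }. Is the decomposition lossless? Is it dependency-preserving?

Lossless test: (A1, A2, A6)⁺ = {A1, A2, A6}, which is a superkey of neither fragment — lossy.
Dependency preservation: every FD's attributes lie within a single fragment, so each can be enforced locally — preserved.

lossy but dependency-preserving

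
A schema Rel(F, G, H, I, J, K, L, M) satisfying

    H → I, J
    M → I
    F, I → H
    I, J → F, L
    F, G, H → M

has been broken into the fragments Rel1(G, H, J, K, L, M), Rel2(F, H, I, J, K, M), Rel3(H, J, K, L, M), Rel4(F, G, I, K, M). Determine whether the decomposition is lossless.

Chase test. Columns are F, G, H, I, J, K, L, M; row i has aⱼ where attribute j ∈ Reli, else bᵢⱼ.
Initial tableau (one row per fragment):
  row 1: b11 a2 a3 b14 a5 a6 a7 a8
  row 2: a1 b22 a3 a4 a5 a6 b27 a8
  row 3: b31 b32 a3 b34 a5 a6 a7 a8
  row 4: a1 a2 b43 a4 b45 a6 b47 a8
Rows 1 and 2 agree on H; apply H→I, J and equate their I, J entries.
Rows 1 and 3 agree on H; apply H→I, J and equate their I, J entries.
Rows 2 and 4 agree on F, I; apply F, I→H and equate their H entries.
Rows 1 and 2 agree on I, J; apply I, J→F, L and equate their F, L entries.
Rows 1 and 3 agree on I, J; apply I, J→F, L and equate their F, L entries.
Rows 1 and 4 agree on H; apply H→I, J and equate their I, J entries.
Rows 1 and 4 agree on I, J; apply I, J→F, L and equate their F, L entries.
Row 1 is now all distinguished symbols — the join is lossless.

Yes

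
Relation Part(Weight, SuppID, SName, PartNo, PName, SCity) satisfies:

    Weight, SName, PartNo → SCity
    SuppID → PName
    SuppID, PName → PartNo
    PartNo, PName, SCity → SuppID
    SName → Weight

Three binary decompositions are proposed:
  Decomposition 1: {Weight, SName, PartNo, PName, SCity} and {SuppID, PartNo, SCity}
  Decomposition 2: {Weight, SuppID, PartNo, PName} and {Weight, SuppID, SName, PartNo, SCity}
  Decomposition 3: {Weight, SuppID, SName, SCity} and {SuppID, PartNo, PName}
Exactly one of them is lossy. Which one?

Decomposition 1

Decomposition 1: common = {PartNo, SCity}, closure = {PartNo, SCity} → lossy.
Decomposition 2: common = {Weight, SuppID, PartNo}, closure = {Weight, SuppID, PartNo, PName} → lossless.
Decomposition 3: common = {SuppID}, closure = {SuppID, PartNo, PName} → lossless.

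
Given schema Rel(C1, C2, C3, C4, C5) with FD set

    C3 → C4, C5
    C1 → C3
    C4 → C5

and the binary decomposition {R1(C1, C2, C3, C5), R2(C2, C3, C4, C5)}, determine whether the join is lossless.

Yes

Common attributes: R1 ∩ R2 = {C2, C3, C5}.
Closure of {C2, C3, C5}: C3 → C4, C5 applies, adding C4. So (C2, C3, C5)⁺ = {C2, C3, C4, C5}.
This closure contains every attribute of R2, so R1 ∩ R2 → R2. The join is lossless.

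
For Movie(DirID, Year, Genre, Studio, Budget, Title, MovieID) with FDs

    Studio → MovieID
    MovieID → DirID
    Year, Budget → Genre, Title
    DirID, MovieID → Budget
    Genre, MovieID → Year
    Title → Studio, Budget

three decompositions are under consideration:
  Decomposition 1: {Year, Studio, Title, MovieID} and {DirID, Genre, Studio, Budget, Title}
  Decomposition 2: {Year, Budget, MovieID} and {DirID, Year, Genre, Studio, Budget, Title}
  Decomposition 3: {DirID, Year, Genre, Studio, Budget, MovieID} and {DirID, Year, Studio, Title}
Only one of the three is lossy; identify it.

Decomposition 1: common = {Studio, Title}, closure = {DirID, Studio, Budget, Title, MovieID} → lossy.
Decomposition 2: common = {Year, Budget}, closure = {DirID, Year, Genre, Studio, Budget, Title, MovieID} → lossless.
Decomposition 3: common = {DirID, Year, Studio}, closure = {DirID, Year, Genre, Studio, Budget, Title, MovieID} → lossless.

Decomposition 1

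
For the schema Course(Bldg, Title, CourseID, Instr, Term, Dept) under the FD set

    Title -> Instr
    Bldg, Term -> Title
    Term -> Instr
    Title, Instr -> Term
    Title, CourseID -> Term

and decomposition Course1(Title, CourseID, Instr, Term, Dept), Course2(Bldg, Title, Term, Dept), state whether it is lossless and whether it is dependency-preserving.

Lossless test: (Title, Term, Dept)⁺ = {Title, Instr, Term, Dept}, which is a superkey of neither fragment — lossy.
Dependency preservation: every FD's attributes lie within a single fragment, so each can be enforced locally — preserved.

lossy but dependency-preserving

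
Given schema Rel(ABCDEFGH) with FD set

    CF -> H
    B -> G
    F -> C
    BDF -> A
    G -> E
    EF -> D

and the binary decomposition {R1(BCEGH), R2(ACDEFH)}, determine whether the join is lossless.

Common attributes: R1 ∩ R2 = {CEH}.
No dependency enlarges {CEH}, so (CEH)⁺ = {CEH}.
The closure contains neither all of R1 = {BCEGH} nor all of R2 = {ACDEFH}, so the common attributes are not a superkey of either fragment. The join is lossy.

No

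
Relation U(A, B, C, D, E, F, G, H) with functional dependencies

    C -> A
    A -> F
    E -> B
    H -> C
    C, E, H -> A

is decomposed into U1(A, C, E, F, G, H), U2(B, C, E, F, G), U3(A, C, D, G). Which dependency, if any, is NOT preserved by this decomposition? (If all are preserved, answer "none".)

none

C → A lies within U1.
A → F lies within U1.
E → B lies within U2.
H → C lies within U1.
C, E, H → A lies within U1.
Every dependency is enforceable on the fragments, so the decomposition is dependency-preserving.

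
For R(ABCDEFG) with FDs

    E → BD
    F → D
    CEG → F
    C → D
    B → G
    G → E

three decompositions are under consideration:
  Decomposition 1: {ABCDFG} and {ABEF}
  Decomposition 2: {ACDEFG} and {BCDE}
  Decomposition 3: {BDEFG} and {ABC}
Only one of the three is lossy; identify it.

Decomposition 3

Decomposition 1: common = {ABF}, closure = {ABDEFG} → lossless.
Decomposition 2: common = {CDE}, closure = {BCDEFG} → lossless.
Decomposition 3: common = {B}, closure = {BDEG} → lossy.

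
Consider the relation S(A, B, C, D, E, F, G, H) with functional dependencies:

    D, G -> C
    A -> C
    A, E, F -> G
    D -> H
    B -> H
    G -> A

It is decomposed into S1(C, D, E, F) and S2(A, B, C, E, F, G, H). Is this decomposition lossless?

No

Common attributes: S1 ∩ S2 = {C, E, F}.
No dependency enlarges {C, E, F}, so (C, E, F)⁺ = {C, E, F}.
The closure contains neither all of S1 = {C, D, E, F} nor all of S2 = {A, B, C, E, F, G, H}, so the common attributes are not a superkey of either fragment. The join is lossy.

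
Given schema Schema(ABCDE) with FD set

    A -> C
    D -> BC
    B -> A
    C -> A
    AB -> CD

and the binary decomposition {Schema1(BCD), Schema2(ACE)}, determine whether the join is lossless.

Common attributes: Schema1 ∩ Schema2 = {C}.
Closure of {C}: C → A applies, adding A. So (C)⁺ = {AC}.
The closure contains neither all of Schema1 = {BCD} nor all of Schema2 = {ACE}, so the common attributes are not a superkey of either fragment. The join is lossy.

No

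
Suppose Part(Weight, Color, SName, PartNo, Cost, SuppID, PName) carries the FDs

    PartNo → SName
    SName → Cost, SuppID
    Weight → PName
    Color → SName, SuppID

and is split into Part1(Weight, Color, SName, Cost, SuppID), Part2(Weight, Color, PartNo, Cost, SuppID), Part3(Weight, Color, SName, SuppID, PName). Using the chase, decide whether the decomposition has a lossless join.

Chase test. Columns are Weight, Color, SName, PartNo, Cost, SuppID, PName; row i has aⱼ where attribute j ∈ Parti, else bᵢⱼ.
Initial tableau (one row per fragment):
  row 1: a1 a2 a3 b14 a5 a6 b17
  row 2: a1 a2 b23 a4 a5 a6 b27
  row 3: a1 a2 a3 b34 b35 a6 a7
Rows 1 and 3 agree on SName; apply SName→Cost, SuppID and equate their Cost, SuppID entries.
Rows 1 and 2 agree on Weight; apply Weight→PName and equate their PName entries.
Rows 1 and 3 agree on Weight; apply Weight→PName and equate their PName entries.
Rows 1 and 2 agree on Color; apply Color→SName, SuppID and equate their SName, SuppID entries.
Row 2 is now all distinguished symbols — the join is lossless.

Yes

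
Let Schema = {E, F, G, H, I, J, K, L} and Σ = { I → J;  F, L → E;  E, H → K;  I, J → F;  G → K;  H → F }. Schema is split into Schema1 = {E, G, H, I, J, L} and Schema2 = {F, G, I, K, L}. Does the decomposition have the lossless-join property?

Yes

Common attributes: Schema1 ∩ Schema2 = {G, I, L}.
Closure of {G, I, L}: I → J applies, adding J; I, J → F applies, adding F; G → K applies, adding K; F, L → E applies, adding E. So (G, I, L)⁺ = {E, F, G, I, J, K, L}.
This closure contains every attribute of Schema2, so Schema1 ∩ Schema2 → Schema2. The join is lossless.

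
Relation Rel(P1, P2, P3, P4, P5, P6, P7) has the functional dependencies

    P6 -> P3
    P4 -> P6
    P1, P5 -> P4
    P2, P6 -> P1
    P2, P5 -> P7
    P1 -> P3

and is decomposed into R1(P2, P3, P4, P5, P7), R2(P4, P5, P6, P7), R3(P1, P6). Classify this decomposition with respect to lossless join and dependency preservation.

lossy and not dependency-preserving

Lossless test (chase): Rows 2 and 3 agree on P6; apply P6→P3 and equate their P3 entries. Rows 1 and 2 agree on P4; apply P4→P6 and equate their P6 entries. Rows 1 and 2 agree on P6; apply P6→P3 and equate their P3 entries. No row becomes fully distinguished — the join is lossy.
Dependency preservation: the restricted closure of {P6} across the fragments never reaches {P3}, so P6 → P3 cannot be enforced without a join — not preserved.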